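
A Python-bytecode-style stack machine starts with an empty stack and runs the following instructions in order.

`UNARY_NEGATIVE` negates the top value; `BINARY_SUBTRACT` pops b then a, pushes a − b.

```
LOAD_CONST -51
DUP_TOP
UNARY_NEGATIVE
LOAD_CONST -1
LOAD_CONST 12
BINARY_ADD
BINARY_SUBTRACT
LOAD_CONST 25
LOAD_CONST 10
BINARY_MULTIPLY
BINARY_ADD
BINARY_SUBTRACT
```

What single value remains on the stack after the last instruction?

-341

LOAD_CONST -51  : [-51]
DUP_TOP         : [-51, -51]
UNARY_NEGATIVE  : [-51, 51]
LOAD_CONST -1   : [-51, 51, -1]
LOAD_CONST 12   : [-51, 51, -1, 12]
BINARY_ADD      : [-51, 51, 11]
BINARY_SUBTRACT : [-51, 40]
LOAD_CONST 25   : [-51, 40, 25]
LOAD_CONST 10   : [-51, 40, 25, 10]
BINARY_MULTIPLY : [-51, 40, 250]
BINARY_ADD      : [-51, 290]
BINARY_SUBTRACT : [-341]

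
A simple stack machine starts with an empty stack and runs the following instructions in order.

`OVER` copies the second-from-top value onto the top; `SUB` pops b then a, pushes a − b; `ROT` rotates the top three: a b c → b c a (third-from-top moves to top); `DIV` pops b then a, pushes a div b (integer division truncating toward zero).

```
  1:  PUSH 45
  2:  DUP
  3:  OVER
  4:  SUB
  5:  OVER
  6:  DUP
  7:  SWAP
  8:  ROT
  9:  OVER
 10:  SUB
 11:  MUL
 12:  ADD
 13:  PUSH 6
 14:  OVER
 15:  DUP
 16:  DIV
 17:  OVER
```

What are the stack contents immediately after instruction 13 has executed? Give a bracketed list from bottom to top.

PUSH 45  [45]
DUP      [45, 45]
OVER     [45, 45, 45]
SUB      [45, 0]
OVER     [45, 0, 45]
DUP      [45, 0, 45, 45]
SWAP     [45, 0, 45, 45]
ROT      [45, 45, 45, 0]
OVER     [45, 45, 45, 0, 45]
SUB      [45, 45, 45, -45]
MUL      [45, 45, -2025]
ADD      [45, -1980]
PUSH 6   [45, -1980, 6]

[45, -1980, 6]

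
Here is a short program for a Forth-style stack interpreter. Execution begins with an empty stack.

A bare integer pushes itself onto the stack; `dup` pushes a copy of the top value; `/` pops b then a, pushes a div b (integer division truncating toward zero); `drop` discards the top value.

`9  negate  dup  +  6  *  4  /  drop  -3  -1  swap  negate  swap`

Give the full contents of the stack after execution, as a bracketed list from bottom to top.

9      → [9]
negate → [-9]
dup    → [-9, -9]
+      → [-18]
6      → [-18, 6]
*      → [-108]
4      → [-108, 4]
/      → [-27]
drop   → []
-3     → [-3]
-1     → [-3, -1]
swap   → [-1, -3]
negate → [-1, 3]
swap   → [3, -1]

[3, -1]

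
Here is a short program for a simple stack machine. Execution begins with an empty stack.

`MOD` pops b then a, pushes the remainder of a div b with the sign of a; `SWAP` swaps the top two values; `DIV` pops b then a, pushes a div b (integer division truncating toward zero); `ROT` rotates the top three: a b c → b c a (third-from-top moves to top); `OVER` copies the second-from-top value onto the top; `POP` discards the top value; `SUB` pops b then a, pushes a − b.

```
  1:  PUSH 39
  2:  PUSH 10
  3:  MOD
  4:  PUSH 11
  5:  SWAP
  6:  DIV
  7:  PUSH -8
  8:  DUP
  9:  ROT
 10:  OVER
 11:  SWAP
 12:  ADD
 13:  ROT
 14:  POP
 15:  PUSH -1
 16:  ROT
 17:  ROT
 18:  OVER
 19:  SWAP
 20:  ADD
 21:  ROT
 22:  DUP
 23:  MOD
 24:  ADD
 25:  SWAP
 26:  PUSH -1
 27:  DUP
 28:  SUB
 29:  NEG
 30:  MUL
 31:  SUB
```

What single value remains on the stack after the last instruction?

PUSH 39 -> 39
PUSH 10 -> 39 10
MOD     -> 9
PUSH 11 -> 9 11
SWAP    -> 11 9
DIV     -> 1
PUSH -8 -> 1 -8
DUP     -> 1 -8 -8
ROT     -> -8 -8 1
OVER    -> -8 -8 1 -8
SWAP    -> -8 -8 -8 1
ADD     -> -8 -8 -7
ROT     -> -8 -7 -8
POP     -> -8 -7
PUSH -1 -> -8 -7 -1
ROT     -> -7 -1 -8
ROT     -> -1 -8 -7
OVER    -> -1 -8 -7 -8
SWAP    -> -1 -8 -8 -7
ADD     -> -1 -8 -15
ROT     -> -8 -15 -1
DUP     -> -8 -15 -1 -1
MOD     -> -8 -15 0
ADD     -> -8 -15
SWAP    -> -15 -8
PUSH -1 -> -15 -8 -1
DUP     -> -15 -8 -1 -1
SUB     -> -15 -8 0
NEG     -> -15 -8 0
MUL     -> -15 0
SUB     -> -15

-15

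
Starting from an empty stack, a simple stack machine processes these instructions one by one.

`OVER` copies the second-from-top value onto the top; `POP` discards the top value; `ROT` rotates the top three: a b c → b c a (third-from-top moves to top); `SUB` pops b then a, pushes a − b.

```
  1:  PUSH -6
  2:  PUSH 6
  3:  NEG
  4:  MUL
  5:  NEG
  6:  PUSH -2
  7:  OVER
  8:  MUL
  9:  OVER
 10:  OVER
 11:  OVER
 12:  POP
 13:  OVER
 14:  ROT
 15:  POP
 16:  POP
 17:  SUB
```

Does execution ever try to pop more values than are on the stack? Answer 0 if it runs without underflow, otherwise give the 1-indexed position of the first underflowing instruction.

PUSH -6  -6
PUSH 6   -6 6
NEG      -6 -6
MUL      36
NEG      -36
PUSH -2  -36 -2
OVER     -36 -2 -36
MUL      -36 72
OVER     -36 72 -36
OVER     -36 72 -36 72
OVER     -36 72 -36 72 -36
POP      -36 72 -36 72
OVER     -36 72 -36 72 -36
ROT      -36 72 72 -36 -36
POP      -36 72 72 -36
POP      -36 72 72
SUB      -36 0

0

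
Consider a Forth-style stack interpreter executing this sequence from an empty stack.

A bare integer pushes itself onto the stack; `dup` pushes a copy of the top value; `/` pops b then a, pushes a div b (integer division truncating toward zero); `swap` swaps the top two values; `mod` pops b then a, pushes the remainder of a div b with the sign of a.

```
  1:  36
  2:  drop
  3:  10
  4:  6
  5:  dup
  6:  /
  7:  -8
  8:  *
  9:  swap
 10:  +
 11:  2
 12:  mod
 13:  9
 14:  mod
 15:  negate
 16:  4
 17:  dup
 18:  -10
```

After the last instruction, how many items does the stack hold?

4

36      36
drop    (empty)
10      10
6       10 6
dup     10 6 6
/       10 1
-8      10 1 -8
*       10 -8
swap    -8 10
+       2
2       2 2
mod     0
9       0 9
mod     0
negate  0
4       0 4
dup     0 4 4
-10     0 4 4 -10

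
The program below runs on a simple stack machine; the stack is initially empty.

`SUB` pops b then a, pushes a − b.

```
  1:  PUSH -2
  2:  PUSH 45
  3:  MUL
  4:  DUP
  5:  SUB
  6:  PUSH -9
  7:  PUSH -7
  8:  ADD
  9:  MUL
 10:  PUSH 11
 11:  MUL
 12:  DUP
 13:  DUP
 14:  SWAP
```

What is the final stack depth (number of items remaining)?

PUSH -2 → -2
PUSH 45 → -2 45
MUL     → -90
DUP     → -90 -90
SUB     → 0
PUSH -9 → 0 -9
PUSH -7 → 0 -9 -7
ADD     → 0 -16
MUL     → 0
PUSH 11 → 0 11
MUL     → 0
DUP     → 0 0
DUP     → 0 0 0
SWAP    → 0 0 0

3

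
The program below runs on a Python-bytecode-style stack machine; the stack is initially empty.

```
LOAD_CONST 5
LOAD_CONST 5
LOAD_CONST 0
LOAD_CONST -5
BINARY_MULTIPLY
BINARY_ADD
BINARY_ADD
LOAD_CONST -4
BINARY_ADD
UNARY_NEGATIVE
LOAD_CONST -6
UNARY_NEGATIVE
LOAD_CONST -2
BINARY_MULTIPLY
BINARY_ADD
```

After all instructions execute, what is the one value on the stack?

-18

LOAD_CONST 5     [5]
LOAD_CONST 5     [5, 5]
LOAD_CONST 0     [5, 5, 0]
LOAD_CONST -5    [5, 5, 0, -5]
BINARY_MULTIPLY  [5, 5, 0]
BINARY_ADD       [5, 5]
BINARY_ADD       [10]
LOAD_CONST -4    [10, -4]
BINARY_ADD       [6]
UNARY_NEGATIVE   [-6]
LOAD_CONST -6    [-6, -6]
UNARY_NEGATIVE   [-6, 6]
LOAD_CONST -2    [-6, 6, -2]
BINARY_MULTIPLY  [-6, -12]
BINARY_ADD       [-18]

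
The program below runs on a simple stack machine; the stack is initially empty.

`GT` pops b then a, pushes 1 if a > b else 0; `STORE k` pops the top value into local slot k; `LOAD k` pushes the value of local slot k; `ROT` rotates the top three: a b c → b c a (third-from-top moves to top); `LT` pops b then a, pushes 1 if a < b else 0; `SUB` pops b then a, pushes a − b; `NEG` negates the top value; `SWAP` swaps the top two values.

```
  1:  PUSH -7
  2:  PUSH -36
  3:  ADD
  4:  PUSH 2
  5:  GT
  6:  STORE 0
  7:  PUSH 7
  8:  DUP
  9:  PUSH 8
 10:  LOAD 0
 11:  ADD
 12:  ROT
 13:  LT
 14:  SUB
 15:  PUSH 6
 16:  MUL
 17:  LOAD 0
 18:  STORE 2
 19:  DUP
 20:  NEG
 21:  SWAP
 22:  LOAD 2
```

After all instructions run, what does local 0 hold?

0

PUSH -7  : [-7]
PUSH -36 : [-7, -36]
ADD      : [-43]
PUSH 2   : [-43, 2]
GT       : [0]
STORE 0  : []
PUSH 7   : [7]
DUP      : [7, 7]
PUSH 8   : [7, 7, 8]
LOAD 0   : [7, 7, 8, 0]
ADD      : [7, 7, 8]
ROT      : [7, 8, 7]
LT       : [7, 0]
SUB      : [7]
PUSH 6   : [7, 6]
MUL      : [42]
LOAD 0   : [42, 0]
STORE 2  : [42]
DUP      : [42, 42]
NEG      : [42, -42]
SWAP     : [-42, 42]
LOAD 2   : [-42, 42, 0]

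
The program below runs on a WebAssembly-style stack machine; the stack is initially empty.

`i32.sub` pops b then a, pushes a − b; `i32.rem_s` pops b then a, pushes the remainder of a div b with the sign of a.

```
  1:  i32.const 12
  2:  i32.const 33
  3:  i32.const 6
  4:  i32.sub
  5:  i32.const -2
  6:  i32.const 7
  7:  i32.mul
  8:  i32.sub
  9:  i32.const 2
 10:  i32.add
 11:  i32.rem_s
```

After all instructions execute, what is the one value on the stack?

12

i32.const 12 : 12
i32.const 33 : 12 33
i32.const 6  : 12 33 6
i32.sub      : 12 27
i32.const -2 : 12 27 -2
i32.const 7  : 12 27 -2 7
i32.mul      : 12 27 -14
i32.sub      : 12 41
i32.const 2  : 12 41 2
i32.add      : 12 43
i32.rem_s    : 12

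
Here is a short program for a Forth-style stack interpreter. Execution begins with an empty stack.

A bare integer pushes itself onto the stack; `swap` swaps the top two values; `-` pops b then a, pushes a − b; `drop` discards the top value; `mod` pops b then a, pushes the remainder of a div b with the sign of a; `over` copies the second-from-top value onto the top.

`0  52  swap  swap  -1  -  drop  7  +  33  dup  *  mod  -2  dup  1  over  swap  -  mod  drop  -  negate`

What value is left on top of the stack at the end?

0       0
52      0 52
swap    52 0
swap    0 52
-1      0 52 -1
-       0 53
drop    0
7       0 7
+       7
33      7 33
dup     7 33 33
*       7 1089
mod     7
-2      7 -2
dup     7 -2 -2
1       7 -2 -2 1
over    7 -2 -2 1 -2
swap    7 -2 -2 -2 1
-       7 -2 -2 -3
mod     7 -2 -2
drop    7 -2
-       9
negate  -9

-9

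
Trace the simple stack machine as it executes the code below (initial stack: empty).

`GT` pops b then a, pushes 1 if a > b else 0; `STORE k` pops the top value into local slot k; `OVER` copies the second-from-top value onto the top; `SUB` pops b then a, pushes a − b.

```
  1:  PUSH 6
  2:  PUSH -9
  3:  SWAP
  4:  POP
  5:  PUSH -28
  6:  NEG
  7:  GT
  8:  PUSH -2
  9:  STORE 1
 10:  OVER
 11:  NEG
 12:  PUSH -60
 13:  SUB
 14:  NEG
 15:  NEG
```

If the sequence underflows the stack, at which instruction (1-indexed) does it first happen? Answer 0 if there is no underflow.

10

PUSH 6   → 6
PUSH -9  → 6 -9
SWAP     → -9 6
POP      → -9
PUSH -28 → -9 -28
NEG      → -9 28
GT       → 0
PUSH -2  → 0 -2
STORE 1  → 0
OVER  — needs 2 operands, stack has 1 → underflow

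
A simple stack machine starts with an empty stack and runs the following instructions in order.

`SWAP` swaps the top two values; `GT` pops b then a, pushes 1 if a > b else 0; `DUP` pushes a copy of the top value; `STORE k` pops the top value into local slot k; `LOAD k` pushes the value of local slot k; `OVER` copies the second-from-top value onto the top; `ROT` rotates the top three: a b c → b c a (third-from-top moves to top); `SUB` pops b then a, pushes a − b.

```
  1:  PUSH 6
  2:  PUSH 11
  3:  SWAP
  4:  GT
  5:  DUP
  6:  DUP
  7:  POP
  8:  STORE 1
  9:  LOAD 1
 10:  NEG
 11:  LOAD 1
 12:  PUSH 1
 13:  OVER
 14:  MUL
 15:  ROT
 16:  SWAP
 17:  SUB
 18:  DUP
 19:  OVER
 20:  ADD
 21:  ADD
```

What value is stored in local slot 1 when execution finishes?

1

PUSH 6   6
PUSH 11  6 11
SWAP     11 6
GT       1
DUP      1 1
DUP      1 1 1
POP      1 1
STORE 1  1
LOAD 1   1 1
NEG      1 -1
LOAD 1   1 -1 1
PUSH 1   1 -1 1 1
OVER     1 -1 1 1 1
MUL      1 -1 1 1
ROT      1 1 1 -1
SWAP     1 1 -1 1
SUB      1 1 -2
DUP      1 1 -2 -2
OVER     1 1 -2 -2 -2
ADD      1 1 -2 -4
ADD      1 1 -6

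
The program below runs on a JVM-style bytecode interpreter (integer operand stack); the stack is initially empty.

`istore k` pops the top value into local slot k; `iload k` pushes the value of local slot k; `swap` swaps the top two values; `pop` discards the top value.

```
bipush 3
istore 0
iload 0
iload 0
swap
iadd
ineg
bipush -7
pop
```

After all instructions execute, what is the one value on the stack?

bipush 3  -> 3
istore 0  -> (empty)
iload 0   -> 3
iload 0   -> 3 3
swap      -> 3 3
iadd      -> 6
ineg      -> -6
bipush -7 -> -6 -7
pop       -> -6

-6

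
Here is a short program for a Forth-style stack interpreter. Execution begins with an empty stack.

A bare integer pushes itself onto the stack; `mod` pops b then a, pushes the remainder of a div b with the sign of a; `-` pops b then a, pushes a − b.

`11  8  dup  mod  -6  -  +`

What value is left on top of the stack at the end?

11  → [11]
8   → [11, 8]
dup → [11, 8, 8]
mod → [11, 0]
-6  → [11, 0, -6]
-   → [11, 6]
+   → [17]

17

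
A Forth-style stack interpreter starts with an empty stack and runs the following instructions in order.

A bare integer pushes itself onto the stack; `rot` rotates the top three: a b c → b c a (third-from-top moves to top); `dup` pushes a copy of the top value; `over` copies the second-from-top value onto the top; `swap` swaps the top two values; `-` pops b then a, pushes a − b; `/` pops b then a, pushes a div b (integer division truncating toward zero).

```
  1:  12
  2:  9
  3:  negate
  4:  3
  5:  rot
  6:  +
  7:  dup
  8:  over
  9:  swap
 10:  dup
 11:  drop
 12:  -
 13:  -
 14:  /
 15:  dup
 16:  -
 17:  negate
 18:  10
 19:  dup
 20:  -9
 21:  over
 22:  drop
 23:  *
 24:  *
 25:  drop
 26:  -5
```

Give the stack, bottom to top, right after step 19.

12     : [12]
9      : [12, 9]
negate : [12, -9]
3      : [12, -9, 3]
rot    : [-9, 3, 12]
+      : [-9, 15]
dup    : [-9, 15, 15]
over   : [-9, 15, 15, 15]
swap   : [-9, 15, 15, 15]
dup    : [-9, 15, 15, 15, 15]
drop   : [-9, 15, 15, 15]
-      : [-9, 15, 0]
-      : [-9, 15]
/      : [0]
dup    : [0, 0]
-      : [0]
negate : [0]
10     : [0, 10]
dup    : [0, 10, 10]

[0, 10, 10]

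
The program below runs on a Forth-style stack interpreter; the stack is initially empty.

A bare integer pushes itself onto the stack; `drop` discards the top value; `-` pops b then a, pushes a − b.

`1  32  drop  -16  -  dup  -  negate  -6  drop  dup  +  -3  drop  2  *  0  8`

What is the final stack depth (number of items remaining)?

1       1
32      1 32
drop    1
-16     1 -16
-       17
dup     17 17
-       0
negate  0
-6      0 -6
drop    0
dup     0 0
+       0
-3      0 -3
drop    0
2       0 2
*       0
0       0 0
8       0 0 8

3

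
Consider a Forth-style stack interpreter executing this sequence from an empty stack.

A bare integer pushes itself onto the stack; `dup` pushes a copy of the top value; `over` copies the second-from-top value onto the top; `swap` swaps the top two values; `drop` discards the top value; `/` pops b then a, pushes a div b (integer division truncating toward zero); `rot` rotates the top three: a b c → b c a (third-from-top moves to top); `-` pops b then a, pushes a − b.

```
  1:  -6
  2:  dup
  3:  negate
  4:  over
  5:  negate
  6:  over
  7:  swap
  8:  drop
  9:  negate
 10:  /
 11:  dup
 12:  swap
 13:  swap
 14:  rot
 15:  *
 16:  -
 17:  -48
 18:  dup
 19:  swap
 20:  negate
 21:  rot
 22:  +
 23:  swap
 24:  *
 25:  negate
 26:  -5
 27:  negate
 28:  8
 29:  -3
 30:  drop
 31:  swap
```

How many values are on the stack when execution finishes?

3

-6     → [-6]
dup    → [-6, -6]
negate → [-6, 6]
over   → [-6, 6, -6]
negate → [-6, 6, 6]
over   → [-6, 6, 6, 6]
swap   → [-6, 6, 6, 6]
drop   → [-6, 6, 6]
negate → [-6, 6, -6]
/      → [-6, -1]
dup    → [-6, -1, -1]
swap   → [-6, -1, -1]
swap   → [-6, -1, -1]
rot    → [-1, -1, -6]
*      → [-1, 6]
-      → [-7]
-48    → [-7, -48]
dup    → [-7, -48, -48]
swap   → [-7, -48, -48]
negate → [-7, -48, 48]
rot    → [-48, 48, -7]
+      → [-48, 41]
swap   → [41, -48]
*      → [-1968]
negate → [1968]
-5     → [1968, -5]
negate → [1968, 5]
8      → [1968, 5, 8]
-3     → [1968, 5, 8, -3]
drop   → [1968, 5, 8]
swap   → [1968, 8, 5]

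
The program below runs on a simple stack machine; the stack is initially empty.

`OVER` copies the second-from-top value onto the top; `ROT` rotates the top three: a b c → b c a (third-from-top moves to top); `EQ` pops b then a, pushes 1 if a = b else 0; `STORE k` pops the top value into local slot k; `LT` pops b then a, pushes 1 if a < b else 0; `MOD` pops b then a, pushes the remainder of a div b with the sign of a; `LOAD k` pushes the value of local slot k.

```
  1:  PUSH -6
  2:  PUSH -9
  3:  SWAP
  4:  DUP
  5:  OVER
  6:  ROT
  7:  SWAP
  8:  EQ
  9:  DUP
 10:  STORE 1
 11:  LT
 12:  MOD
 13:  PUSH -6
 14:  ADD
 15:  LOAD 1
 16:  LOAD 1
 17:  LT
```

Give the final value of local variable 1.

1

PUSH -6 → [-6]
PUSH -9 → [-6, -9]
SWAP    → [-9, -6]
DUP     → [-9, -6, -6]
OVER    → [-9, -6, -6, -6]
ROT     → [-9, -6, -6, -6]
SWAP    → [-9, -6, -6, -6]
EQ      → [-9, -6, 1]
DUP     → [-9, -6, 1, 1]
STORE 1 → [-9, -6, 1]
LT      → [-9, 1]
MOD     → [0]
PUSH -6 → [0, -6]
ADD     → [-6]
LOAD 1  → [-6, 1]
LOAD 1  → [-6, 1, 1]
LT      → [-6, 0]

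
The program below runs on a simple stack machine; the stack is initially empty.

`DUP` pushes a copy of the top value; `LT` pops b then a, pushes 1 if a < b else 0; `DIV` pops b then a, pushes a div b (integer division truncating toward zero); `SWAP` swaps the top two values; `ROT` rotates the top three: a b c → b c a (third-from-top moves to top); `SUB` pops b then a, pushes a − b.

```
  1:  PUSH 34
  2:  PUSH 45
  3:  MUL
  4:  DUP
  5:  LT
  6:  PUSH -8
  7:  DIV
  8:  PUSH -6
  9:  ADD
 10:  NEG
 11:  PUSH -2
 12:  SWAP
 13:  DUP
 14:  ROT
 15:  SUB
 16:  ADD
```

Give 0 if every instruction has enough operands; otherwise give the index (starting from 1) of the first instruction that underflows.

0

PUSH 34 : [34]
PUSH 45 : [34, 45]
MUL     : [1530]
DUP     : [1530, 1530]
LT      : [0]
PUSH -8 : [0, -8]
DIV     : [0]
PUSH -6 : [0, -6]
ADD     : [-6]
NEG     : [6]
PUSH -2 : [6, -2]
SWAP    : [-2, 6]
DUP     : [-2, 6, 6]
ROT     : [6, 6, -2]
SUB     : [6, 8]
ADD     : [14]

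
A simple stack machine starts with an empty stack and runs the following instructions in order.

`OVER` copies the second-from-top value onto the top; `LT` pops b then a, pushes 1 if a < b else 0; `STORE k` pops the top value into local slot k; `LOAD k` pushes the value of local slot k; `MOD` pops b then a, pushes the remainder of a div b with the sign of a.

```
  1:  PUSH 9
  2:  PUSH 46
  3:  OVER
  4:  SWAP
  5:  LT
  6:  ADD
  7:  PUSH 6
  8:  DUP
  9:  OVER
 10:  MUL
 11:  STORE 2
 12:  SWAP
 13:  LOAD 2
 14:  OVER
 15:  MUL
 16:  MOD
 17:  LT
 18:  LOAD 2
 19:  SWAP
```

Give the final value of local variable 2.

36

PUSH 9   [9]
PUSH 46  [9, 46]
OVER     [9, 46, 9]
SWAP     [9, 9, 46]
LT       [9, 1]
ADD      [10]
PUSH 6   [10, 6]
DUP      [10, 6, 6]
OVER     [10, 6, 6, 6]
MUL      [10, 6, 36]
STORE 2  [10, 6]
SWAP     [6, 10]
LOAD 2   [6, 10, 36]
OVER     [6, 10, 36, 10]
MUL      [6, 10, 360]
MOD      [6, 10]
LT       [1]
LOAD 2   [1, 36]
SWAP     [36, 1]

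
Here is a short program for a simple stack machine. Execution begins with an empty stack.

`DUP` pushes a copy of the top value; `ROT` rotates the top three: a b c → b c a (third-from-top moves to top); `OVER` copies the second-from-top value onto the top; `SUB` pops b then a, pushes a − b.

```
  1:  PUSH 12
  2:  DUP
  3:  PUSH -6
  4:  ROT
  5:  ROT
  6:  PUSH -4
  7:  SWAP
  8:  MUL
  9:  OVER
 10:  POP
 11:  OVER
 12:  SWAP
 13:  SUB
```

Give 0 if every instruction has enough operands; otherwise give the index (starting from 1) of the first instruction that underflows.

0

PUSH 12 -> [12]
DUP     -> [12, 12]
PUSH -6 -> [12, 12, -6]
ROT     -> [12, -6, 12]
ROT     -> [-6, 12, 12]
PUSH -4 -> [-6, 12, 12, -4]
SWAP    -> [-6, 12, -4, 12]
MUL     -> [-6, 12, -48]
OVER    -> [-6, 12, -48, 12]
POP     -> [-6, 12, -48]
OVER    -> [-6, 12, -48, 12]
SWAP    -> [-6, 12, 12, -48]
SUB     -> [-6, 12, 60]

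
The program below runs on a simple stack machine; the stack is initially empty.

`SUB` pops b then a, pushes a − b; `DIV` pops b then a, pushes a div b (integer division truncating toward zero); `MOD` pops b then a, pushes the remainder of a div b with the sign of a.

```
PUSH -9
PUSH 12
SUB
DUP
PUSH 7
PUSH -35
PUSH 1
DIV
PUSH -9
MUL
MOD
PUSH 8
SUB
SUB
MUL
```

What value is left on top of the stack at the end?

PUSH -9   -9
PUSH 12   -9 12
SUB       -21
DUP       -21 -21
PUSH 7    -21 -21 7
PUSH -35  -21 -21 7 -35
PUSH 1    -21 -21 7 -35 1
DIV       -21 -21 7 -35
PUSH -9   -21 -21 7 -35 -9
MUL       -21 -21 7 315
MOD       -21 -21 7
PUSH 8    -21 -21 7 8
SUB       -21 -21 -1
SUB       -21 -20
MUL       420

420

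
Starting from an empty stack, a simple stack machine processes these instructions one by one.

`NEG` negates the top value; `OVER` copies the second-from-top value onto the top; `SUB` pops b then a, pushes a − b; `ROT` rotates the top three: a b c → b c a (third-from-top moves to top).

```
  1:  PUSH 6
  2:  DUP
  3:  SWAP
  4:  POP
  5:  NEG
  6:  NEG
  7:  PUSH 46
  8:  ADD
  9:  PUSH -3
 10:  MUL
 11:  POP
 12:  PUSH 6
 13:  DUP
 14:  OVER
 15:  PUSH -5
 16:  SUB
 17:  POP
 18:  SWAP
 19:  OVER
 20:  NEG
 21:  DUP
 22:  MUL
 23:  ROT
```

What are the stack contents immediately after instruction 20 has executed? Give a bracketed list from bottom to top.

[6, 6, -6]

PUSH 6  → 6
DUP     → 6 6
SWAP    → 6 6
POP     → 6
NEG     → -6
NEG     → 6
PUSH 46 → 6 46
ADD     → 52
PUSH -3 → 52 -3
MUL     → -156
POP     → (empty)
PUSH 6  → 6
DUP     → 6 6
OVER    → 6 6 6
PUSH -5 → 6 6 6 -5
SUB     → 6 6 11
POP     → 6 6
SWAP    → 6 6
OVER    → 6 6 6
NEG     → 6 6 -6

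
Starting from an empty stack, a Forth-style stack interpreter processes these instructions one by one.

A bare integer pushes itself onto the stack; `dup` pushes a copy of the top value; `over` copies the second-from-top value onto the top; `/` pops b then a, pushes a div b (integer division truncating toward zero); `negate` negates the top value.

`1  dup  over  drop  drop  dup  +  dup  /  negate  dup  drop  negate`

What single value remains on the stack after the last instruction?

1       1
dup     1 1
over    1 1 1
drop    1 1
drop    1
dup     1 1
+       2
dup     2 2
/       1
negate  -1
dup     -1 -1
drop    -1
negate  1

1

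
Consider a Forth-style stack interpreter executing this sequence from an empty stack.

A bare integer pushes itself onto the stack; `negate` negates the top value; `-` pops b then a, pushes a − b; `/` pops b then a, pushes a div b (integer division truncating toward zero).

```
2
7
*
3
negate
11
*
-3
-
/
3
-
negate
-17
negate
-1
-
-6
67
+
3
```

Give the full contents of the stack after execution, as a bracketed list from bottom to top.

[3, 18, 61, 3]

2      → 2
7      → 2 7
*      → 14
3      → 14 3
negate → 14 -3
11     → 14 -3 11
*      → 14 -33
-3     → 14 -33 -3
-      → 14 -30
/      → 0
3      → 0 3
-      → -3
negate → 3
-17    → 3 -17
negate → 3 17
-1     → 3 17 -1
-      → 3 18
-6     → 3 18 -6
67     → 3 18 -6 67
+      → 3 18 61
3      → 3 18 61 3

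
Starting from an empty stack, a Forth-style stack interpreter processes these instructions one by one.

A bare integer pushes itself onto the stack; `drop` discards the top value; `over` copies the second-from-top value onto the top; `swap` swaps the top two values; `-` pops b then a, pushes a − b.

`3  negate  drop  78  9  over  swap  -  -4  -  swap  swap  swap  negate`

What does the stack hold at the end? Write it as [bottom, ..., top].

[73, -78]

3      -> [3]
negate -> [-3]
drop   -> []
78     -> [78]
9      -> [78, 9]
over   -> [78, 9, 78]
swap   -> [78, 78, 9]
-      -> [78, 69]
-4     -> [78, 69, -4]
-      -> [78, 73]
swap   -> [73, 78]
swap   -> [78, 73]
swap   -> [73, 78]
negate -> [73, -78]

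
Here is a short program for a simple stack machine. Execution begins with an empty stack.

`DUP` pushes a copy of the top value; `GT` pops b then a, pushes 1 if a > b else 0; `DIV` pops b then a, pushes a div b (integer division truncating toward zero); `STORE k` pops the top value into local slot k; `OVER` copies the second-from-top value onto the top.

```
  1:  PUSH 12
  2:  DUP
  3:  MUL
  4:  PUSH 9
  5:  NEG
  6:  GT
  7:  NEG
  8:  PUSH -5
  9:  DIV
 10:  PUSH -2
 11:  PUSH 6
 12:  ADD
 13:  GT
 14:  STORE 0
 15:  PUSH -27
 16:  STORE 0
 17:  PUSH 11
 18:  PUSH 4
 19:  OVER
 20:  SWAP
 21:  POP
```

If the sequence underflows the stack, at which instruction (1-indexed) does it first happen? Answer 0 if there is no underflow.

PUSH 12  -> [12]
DUP      -> [12, 12]
MUL      -> [144]
PUSH 9   -> [144, 9]
NEG      -> [144, -9]
GT       -> [1]
NEG      -> [-1]
PUSH -5  -> [-1, -5]
DIV      -> [0]
PUSH -2  -> [0, -2]
PUSH 6   -> [0, -2, 6]
ADD      -> [0, 4]
GT       -> [0]
STORE 0  -> []
PUSH -27 -> [-27]
STORE 0  -> []
PUSH 11  -> [11]
PUSH 4   -> [11, 4]
OVER     -> [11, 4, 11]
SWAP     -> [11, 11, 4]
POP      -> [11, 11]

0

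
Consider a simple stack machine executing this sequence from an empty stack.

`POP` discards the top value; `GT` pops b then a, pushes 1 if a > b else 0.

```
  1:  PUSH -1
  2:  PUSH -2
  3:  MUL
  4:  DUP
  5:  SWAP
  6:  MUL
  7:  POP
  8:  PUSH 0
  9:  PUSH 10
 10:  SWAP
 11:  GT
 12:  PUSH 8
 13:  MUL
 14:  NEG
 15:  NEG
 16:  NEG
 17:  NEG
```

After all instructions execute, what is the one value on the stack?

PUSH -1 -> [-1]
PUSH -2 -> [-1, -2]
MUL     -> [2]
DUP     -> [2, 2]
SWAP    -> [2, 2]
MUL     -> [4]
POP     -> []
PUSH 0  -> [0]
PUSH 10 -> [0, 10]
SWAP    -> [10, 0]
GT      -> [1]
PUSH 8  -> [1, 8]
MUL     -> [8]
NEG     -> [-8]
NEG     -> [8]
NEG     -> [-8]
NEG     -> [8]

8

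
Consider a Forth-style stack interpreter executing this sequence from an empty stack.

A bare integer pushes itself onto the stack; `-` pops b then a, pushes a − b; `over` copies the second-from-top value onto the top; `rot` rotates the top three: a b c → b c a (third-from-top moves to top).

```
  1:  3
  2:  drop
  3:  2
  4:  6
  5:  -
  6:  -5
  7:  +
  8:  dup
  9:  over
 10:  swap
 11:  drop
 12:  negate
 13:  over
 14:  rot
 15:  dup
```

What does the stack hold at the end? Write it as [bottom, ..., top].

[9, -9, -9, -9]

3      : 3
drop   : (empty)
2      : 2
6      : 2 6
-      : -4
-5     : -4 -5
+      : -9
dup    : -9 -9
over   : -9 -9 -9
swap   : -9 -9 -9
drop   : -9 -9
negate : -9 9
over   : -9 9 -9
rot    : 9 -9 -9
dup    : 9 -9 -9 -9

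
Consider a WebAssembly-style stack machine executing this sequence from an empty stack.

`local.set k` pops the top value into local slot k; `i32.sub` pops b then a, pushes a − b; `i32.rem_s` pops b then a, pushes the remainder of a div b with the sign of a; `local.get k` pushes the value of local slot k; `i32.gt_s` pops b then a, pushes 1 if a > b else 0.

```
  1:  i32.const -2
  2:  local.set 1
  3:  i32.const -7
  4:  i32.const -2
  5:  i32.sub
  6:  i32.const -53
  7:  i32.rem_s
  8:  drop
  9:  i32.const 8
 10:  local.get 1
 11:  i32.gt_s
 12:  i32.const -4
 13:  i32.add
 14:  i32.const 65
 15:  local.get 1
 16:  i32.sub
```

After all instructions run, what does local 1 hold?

-2

i32.const -2   [-2]
local.set 1    []
i32.const -7   [-7]
i32.const -2   [-7, -2]
i32.sub        [-5]
i32.const -53  [-5, -53]
i32.rem_s      [-5]
drop           []
i32.const 8    [8]
local.get 1    [8, -2]
i32.gt_s       [1]
i32.const -4   [1, -4]
i32.add        [-3]
i32.const 65   [-3, 65]
local.get 1    [-3, 65, -2]
i32.sub        [-3, 67]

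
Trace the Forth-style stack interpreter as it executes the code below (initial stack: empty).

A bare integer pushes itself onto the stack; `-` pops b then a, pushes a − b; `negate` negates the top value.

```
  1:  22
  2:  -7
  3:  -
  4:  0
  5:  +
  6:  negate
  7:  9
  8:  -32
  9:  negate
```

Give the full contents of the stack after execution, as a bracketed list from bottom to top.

[-29, 9, 32]

22     -> [22]
-7     -> [22, -7]
-      -> [29]
0      -> [29, 0]
+      -> [29]
negate -> [-29]
9      -> [-29, 9]
-32    -> [-29, 9, -32]
negate -> [-29, 9, 32]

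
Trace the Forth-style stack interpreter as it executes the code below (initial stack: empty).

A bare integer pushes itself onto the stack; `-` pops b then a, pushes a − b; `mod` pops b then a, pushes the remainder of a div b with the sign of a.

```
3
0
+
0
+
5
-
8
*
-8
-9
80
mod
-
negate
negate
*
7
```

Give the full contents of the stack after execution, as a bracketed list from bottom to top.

3      : 3
0      : 3 0
+      : 3
0      : 3 0
+      : 3
5      : 3 5
-      : -2
8      : -2 8
*      : -16
-8     : -16 -8
-9     : -16 -8 -9
80     : -16 -8 -9 80
mod    : -16 -8 -9
-      : -16 1
negate : -16 -1
negate : -16 1
*      : -16
7      : -16 7

[-16, 7]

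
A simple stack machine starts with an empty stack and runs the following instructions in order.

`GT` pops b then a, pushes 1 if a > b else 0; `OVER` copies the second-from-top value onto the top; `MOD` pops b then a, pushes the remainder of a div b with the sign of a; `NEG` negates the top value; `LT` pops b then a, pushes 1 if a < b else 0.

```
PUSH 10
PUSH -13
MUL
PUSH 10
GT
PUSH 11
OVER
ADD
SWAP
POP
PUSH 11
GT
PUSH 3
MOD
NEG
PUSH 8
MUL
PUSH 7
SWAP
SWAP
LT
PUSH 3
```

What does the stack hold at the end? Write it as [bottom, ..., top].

[1, 3]

PUSH 10  : 10
PUSH -13 : 10 -13
MUL      : -130
PUSH 10  : -130 10
GT       : 0
PUSH 11  : 0 11
OVER     : 0 11 0
ADD      : 0 11
SWAP     : 11 0
POP      : 11
PUSH 11  : 11 11
GT       : 0
PUSH 3   : 0 3
MOD      : 0
NEG      : 0
PUSH 8   : 0 8
MUL      : 0
PUSH 7   : 0 7
SWAP     : 7 0
SWAP     : 0 7
LT       : 1
PUSH 3   : 1 3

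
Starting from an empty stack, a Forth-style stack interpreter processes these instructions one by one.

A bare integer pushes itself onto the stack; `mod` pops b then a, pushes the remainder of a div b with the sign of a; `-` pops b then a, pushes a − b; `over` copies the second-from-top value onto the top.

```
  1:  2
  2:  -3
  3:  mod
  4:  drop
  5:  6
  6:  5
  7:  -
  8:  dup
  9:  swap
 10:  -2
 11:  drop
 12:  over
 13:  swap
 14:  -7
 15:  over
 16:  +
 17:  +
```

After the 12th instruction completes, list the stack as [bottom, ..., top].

[1, 1, 1]

2    → 2
-3   → 2 -3
mod  → 2
drop → (empty)
6    → 6
5    → 6 5
-    → 1
dup  → 1 1
swap → 1 1
-2   → 1 1 -2
drop → 1 1
over → 1 1 1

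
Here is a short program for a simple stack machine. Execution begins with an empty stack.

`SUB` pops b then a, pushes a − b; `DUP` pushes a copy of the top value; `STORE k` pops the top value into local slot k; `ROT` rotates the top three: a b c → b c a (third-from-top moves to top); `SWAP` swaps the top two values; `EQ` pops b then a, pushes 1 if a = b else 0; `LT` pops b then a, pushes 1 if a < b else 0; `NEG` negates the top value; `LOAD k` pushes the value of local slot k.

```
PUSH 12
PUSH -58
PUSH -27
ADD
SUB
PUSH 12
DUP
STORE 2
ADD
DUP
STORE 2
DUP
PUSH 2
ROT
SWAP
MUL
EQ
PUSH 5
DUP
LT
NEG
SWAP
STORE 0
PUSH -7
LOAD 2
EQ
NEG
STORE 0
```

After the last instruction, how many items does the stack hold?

1

PUSH 12  -> [12]
PUSH -58 -> [12, -58]
PUSH -27 -> [12, -58, -27]
ADD      -> [12, -85]
SUB      -> [97]
PUSH 12  -> [97, 12]
DUP      -> [97, 12, 12]
STORE 2  -> [97, 12]
ADD      -> [109]
DUP      -> [109, 109]
STORE 2  -> [109]
DUP      -> [109, 109]
PUSH 2   -> [109, 109, 2]
ROT      -> [109, 2, 109]
SWAP     -> [109, 109, 2]
MUL      -> [109, 218]
EQ       -> [0]
PUSH 5   -> [0, 5]
DUP      -> [0, 5, 5]
LT       -> [0, 0]
NEG      -> [0, 0]
SWAP     -> [0, 0]
STORE 0  -> [0]
PUSH -7  -> [0, -7]
LOAD 2   -> [0, -7, 109]
EQ       -> [0, 0]
NEG      -> [0, 0]
STORE 0  -> [0]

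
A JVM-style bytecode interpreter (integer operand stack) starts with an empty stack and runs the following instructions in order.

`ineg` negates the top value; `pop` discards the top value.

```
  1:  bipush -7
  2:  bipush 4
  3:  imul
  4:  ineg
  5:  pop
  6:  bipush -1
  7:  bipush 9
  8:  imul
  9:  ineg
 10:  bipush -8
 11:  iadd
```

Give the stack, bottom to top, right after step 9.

[9]

bipush -7 : [-7]
bipush 4  : [-7, 4]
imul      : [-28]
ineg      : [28]
pop       : []
bipush -1 : [-1]
bipush 9  : [-1, 9]
imul      : [-9]
ineg      : [9]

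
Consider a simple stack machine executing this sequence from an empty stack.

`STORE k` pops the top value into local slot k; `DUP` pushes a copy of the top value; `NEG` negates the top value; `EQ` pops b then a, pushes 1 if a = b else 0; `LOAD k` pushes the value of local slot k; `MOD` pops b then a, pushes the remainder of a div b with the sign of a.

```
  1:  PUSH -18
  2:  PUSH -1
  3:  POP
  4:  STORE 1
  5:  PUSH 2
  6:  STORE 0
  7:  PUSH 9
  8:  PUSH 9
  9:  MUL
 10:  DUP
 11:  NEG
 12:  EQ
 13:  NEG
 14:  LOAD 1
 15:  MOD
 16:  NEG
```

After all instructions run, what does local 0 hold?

PUSH -18 -> -18
PUSH -1  -> -18 -1
POP      -> -18
STORE 1  -> (empty)
PUSH 2   -> 2
STORE 0  -> (empty)
PUSH 9   -> 9
PUSH 9   -> 9 9
MUL      -> 81
DUP      -> 81 81
NEG      -> 81 -81
EQ       -> 0
NEG      -> 0
LOAD 1   -> 0 -18
MOD      -> 0
NEG      -> 0

2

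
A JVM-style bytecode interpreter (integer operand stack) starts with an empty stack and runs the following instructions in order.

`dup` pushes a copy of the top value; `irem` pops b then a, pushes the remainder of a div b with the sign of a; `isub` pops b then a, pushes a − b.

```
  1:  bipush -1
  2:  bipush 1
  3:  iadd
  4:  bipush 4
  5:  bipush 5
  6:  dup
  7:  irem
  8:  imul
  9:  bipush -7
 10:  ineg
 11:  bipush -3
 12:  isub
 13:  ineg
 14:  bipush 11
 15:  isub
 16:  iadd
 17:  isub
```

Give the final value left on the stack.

21

bipush -1 → [-1]
bipush 1  → [-1, 1]
iadd      → [0]
bipush 4  → [0, 4]
bipush 5  → [0, 4, 5]
dup       → [0, 4, 5, 5]
irem      → [0, 4, 0]
imul      → [0, 0]
bipush -7 → [0, 0, -7]
ineg      → [0, 0, 7]
bipush -3 → [0, 0, 7, -3]
isub      → [0, 0, 10]
ineg      → [0, 0, -10]
bipush 11 → [0, 0, -10, 11]
isub      → [0, 0, -21]
iadd      → [0, -21]
isub      → [21]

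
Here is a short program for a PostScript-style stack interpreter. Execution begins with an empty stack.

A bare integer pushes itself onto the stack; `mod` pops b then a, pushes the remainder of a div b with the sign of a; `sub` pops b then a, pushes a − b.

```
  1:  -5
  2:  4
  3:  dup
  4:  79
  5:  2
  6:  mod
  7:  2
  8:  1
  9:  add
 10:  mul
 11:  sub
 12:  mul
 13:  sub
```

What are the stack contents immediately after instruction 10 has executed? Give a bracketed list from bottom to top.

-5   -5
4    -5 4
dup  -5 4 4
79   -5 4 4 79
2    -5 4 4 79 2
mod  -5 4 4 1
2    -5 4 4 1 2
1    -5 4 4 1 2 1
add  -5 4 4 1 3
mul  -5 4 4 3

[-5, 4, 4, 3]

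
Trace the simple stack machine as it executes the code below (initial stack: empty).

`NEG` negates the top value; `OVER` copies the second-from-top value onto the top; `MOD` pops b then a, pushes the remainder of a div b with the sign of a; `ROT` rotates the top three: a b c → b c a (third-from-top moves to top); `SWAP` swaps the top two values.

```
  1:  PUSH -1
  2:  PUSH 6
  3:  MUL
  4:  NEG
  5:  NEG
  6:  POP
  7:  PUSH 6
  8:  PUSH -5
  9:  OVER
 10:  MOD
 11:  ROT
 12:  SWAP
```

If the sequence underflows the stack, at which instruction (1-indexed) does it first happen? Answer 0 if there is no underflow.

11

PUSH -1 -> -1
PUSH 6  -> -1 6
MUL     -> -6
NEG     -> 6
NEG     -> -6
POP     -> (empty)
PUSH 6  -> 6
PUSH -5 -> 6 -5
OVER    -> 6 -5 6
MOD     -> 6 -5
ROT  — needs 3 operands, stack has 2 → underflow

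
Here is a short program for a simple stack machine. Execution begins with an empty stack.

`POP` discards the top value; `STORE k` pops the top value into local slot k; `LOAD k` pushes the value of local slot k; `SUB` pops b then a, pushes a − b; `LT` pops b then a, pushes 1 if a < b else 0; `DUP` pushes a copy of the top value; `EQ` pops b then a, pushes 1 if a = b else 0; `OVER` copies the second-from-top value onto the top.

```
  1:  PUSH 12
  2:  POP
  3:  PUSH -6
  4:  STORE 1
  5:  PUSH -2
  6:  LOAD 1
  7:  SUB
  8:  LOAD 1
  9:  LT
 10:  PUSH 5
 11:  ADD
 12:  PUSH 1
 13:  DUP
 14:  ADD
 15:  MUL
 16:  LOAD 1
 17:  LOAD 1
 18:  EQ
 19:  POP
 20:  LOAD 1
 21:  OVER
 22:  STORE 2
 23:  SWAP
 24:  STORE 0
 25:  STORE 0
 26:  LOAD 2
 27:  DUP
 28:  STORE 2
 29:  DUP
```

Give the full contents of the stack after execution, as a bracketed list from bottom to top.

[10, 10]

PUSH 12 → 12
POP     → (empty)
PUSH -6 → -6
STORE 1 → (empty)
PUSH -2 → -2
LOAD 1  → -2 -6
SUB     → 4
LOAD 1  → 4 -6
LT      → 0
PUSH 5  → 0 5
ADD     → 5
PUSH 1  → 5 1
DUP     → 5 1 1
ADD     → 5 2
MUL     → 10
LOAD 1  → 10 -6
LOAD 1  → 10 -6 -6
EQ      → 10 1
POP     → 10
LOAD 1  → 10 -6
OVER    → 10 -6 10
STORE 2 → 10 -6
SWAP    → -6 10
STORE 0 → -6
STORE 0 → (empty)
LOAD 2  → 10
DUP     → 10 10
STORE 2 → 10
DUP     → 10 10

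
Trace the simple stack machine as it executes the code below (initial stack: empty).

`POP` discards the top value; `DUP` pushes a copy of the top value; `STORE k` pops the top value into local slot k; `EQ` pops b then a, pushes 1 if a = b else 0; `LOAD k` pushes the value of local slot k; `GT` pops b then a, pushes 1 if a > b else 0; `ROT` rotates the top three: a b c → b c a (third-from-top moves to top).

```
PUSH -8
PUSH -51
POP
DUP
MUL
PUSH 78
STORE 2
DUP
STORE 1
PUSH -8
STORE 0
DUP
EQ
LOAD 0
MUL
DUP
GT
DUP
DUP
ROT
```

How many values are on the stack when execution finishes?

PUSH -8  : -8
PUSH -51 : -8 -51
POP      : -8
DUP      : -8 -8
MUL      : 64
PUSH 78  : 64 78
STORE 2  : 64
DUP      : 64 64
STORE 1  : 64
PUSH -8  : 64 -8
STORE 0  : 64
DUP      : 64 64
EQ       : 1
LOAD 0   : 1 -8
MUL      : -8
DUP      : -8 -8
GT       : 0
DUP      : 0 0
DUP      : 0 0 0
ROT      : 0 0 0

3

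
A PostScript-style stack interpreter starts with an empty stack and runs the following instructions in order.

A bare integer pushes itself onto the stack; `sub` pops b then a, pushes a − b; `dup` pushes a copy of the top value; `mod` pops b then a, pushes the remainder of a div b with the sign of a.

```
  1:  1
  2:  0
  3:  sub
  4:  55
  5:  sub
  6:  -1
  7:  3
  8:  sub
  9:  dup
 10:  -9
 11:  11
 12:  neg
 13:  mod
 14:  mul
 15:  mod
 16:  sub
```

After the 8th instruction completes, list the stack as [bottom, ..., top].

1   -> 1
0   -> 1 0
sub -> 1
55  -> 1 55
sub -> -54
-1  -> -54 -1
3   -> -54 -1 3
sub -> -54 -4

[-54, -4]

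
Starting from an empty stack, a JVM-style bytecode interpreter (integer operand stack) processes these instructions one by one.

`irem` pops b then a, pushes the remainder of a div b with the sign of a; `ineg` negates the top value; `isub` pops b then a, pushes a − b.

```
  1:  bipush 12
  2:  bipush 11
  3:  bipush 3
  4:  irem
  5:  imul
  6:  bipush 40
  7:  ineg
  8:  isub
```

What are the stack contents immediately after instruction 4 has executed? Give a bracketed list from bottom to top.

bipush 12 -> 12
bipush 11 -> 12 11
bipush 3  -> 12 11 3
irem      -> 12 2

[12, 2]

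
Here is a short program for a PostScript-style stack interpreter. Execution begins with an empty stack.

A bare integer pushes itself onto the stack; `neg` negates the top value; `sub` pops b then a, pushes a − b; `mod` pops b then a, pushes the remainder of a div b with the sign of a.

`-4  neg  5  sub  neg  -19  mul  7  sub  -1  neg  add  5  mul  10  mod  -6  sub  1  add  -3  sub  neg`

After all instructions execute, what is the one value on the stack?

-5

-4  → -4
neg → 4
5   → 4 5
sub → -1
neg → 1
-19 → 1 -19
mul → -19
7   → -19 7
sub → -26
-1  → -26 -1
neg → -26 1
add → -25
5   → -25 5
mul → -125
10  → -125 10
mod → -5
-6  → -5 -6
sub → 1
1   → 1 1
add → 2
-3  → 2 -3
sub → 5
neg → -5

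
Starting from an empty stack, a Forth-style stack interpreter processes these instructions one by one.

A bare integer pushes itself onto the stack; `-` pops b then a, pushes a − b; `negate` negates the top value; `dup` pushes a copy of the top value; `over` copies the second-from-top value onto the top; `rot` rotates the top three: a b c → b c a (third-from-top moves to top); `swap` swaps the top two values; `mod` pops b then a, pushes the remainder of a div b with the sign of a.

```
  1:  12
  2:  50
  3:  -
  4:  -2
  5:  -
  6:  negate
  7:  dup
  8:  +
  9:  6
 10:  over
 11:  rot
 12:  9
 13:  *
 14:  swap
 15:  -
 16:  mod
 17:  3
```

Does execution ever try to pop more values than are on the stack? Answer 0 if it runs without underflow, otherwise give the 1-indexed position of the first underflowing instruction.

12      12
50      12 50
-       -38
-2      -38 -2
-       -36
negate  36
dup     36 36
+       72
6       72 6
over    72 6 72
rot     6 72 72
9       6 72 72 9
*       6 72 648
swap    6 648 72
-       6 576
mod     6
3       6 3

0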